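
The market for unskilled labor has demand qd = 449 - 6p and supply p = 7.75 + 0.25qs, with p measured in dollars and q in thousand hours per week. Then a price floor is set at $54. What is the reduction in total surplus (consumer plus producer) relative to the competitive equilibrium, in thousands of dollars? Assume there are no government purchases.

270

Rearranging supply gives qs = 4p - 31. In a free market, 449 - 6p = 4p - 31 gives the equilibrium p* = 48, q* = 161.
Since 54 > 48, the floor is binding.
At p = 54: qd = 449 - 6·54 = 125 and qs = 4·54 - 31 = 185.
Quantity traded falls to 125. At q = 125 the demand price is (449 - 125)/6 = 54 and the supply price is (31 + 125)/4 = 39.
Deadweight loss = ½ · (54 - 39) · (161 - 125) = ½ · 15 · 36 = 270.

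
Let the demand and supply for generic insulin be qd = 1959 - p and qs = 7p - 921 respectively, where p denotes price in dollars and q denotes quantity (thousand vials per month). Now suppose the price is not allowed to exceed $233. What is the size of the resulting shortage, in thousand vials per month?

1016

Setting quantity demanded equal to quantity supplied, 1959 - p = 7p - 921, gives p* = 360 and q* = 1599.
Since 233 < 360, the ceiling is binding.
At p = 233: qd = 1959 - 233 = 1726 and qs = 7·233 - 921 = 710.
Shortage = qd - qs = 1726 - 710 = 1016.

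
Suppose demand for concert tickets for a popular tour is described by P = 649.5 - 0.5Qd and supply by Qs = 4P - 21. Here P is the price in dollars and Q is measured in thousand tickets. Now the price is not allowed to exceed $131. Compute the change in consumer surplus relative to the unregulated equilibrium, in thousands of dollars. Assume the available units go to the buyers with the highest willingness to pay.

13083

Rearranging demand gives Qd = 1299 - 2P. In a free market, 1299 - 2P = 4P - 21 gives the equilibrium P* = 220, Q* = 859.
Because the ceiling (131) lies below the market-clearing price, it is binding.
At P = 131: Qd = 1299 - 2·131 = 1037 and Qs = 4·131 - 21 = 503.
Consumer surplus without the control is ½ · (649.5 - 220) · 859 = 184470.25.
With the ceiling, 503 units are sold at 131 (assume they go to the highest-value buyers). The demand price at Q = 503 is 398, so CS = ½ · [(649.5 - 131) + (398 - 131)] · 503 = 197553.25.
Change in consumer surplus = 197553.25 - 184470.25 = 13083.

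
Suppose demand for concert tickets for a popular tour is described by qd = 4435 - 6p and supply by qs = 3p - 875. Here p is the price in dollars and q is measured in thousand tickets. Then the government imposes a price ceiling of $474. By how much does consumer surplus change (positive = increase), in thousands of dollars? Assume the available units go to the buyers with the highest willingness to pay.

53360

In a free market, 4435 - 6p = 3p - 875 gives the equilibrium p* = 590, q* = 895.
The ceiling of 474 is below the equilibrium price 590, so it binds.
At p = 474: qd = 4435 - 6·474 = 1591 and qs = 3·474 - 875 = 547.
Consumer surplus without the control is ½ · (4435/6 - 590) · 895 = 801025/12.
With the ceiling, 547 units are sold at 474 (assume they go to the highest-value buyers). The demand price at q = 547 is 648, so CS = ½ · [(4435/6 - 474) + (648 - 474)] · 547 = 1441345/12.
Change in consumer surplus = 1441345/12 - 801025/12 = 53360.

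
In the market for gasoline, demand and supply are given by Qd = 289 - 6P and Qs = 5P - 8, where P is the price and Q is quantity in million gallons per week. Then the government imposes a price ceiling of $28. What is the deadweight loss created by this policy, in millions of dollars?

0

Without the control the market clears where 289 - 6P = 5P - 8, i.e. P* = 27 and Q* = 127.
The ceiling of 28 is above the equilibrium price 27, so it is not binding; the market clears at P* = 27, Q* = 127.
Since the control does not bind, no trades are prevented and deadweight loss is zero.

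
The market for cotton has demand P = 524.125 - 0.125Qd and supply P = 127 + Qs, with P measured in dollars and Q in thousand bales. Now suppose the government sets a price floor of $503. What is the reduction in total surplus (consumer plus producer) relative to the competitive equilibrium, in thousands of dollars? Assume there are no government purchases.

19044

Rearranging demand gives Qd = 4193 - 8P; rearranging supply gives Qs = P - 127. Setting quantity demanded equal to quantity supplied, 4193 - 8P = P - 127, gives P* = 480 and Q* = 353.
The floor of 503 is above the equilibrium price 480, so it binds.
At P = 503: Qd = 4193 - 8·503 = 169 and Qs = 503 - 127 = 376.
Quantity traded falls to 169. At Q = 169 the demand price is (4193 - 169)/8 = 503 and the supply price is 127 + 169 = 296.
Deadweight loss = ½ · (503 - 296) · (353 - 169) = ½ · 207 · 184 = 19044.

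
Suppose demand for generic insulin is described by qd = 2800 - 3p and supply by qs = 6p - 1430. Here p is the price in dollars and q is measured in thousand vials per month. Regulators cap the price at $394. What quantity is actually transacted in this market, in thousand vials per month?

934

Equilibrium: 2800 - 3p = 6p - 1430, so 4230 = 9p and p* = 470, q* = 1390.
Since 394 < 470, the ceiling is binding.
At p = 394: qd = 2800 - 3·394 = 1618 and qs = 6·394 - 1430 = 934.
The quantity actually transacted is the short side, supply: 934.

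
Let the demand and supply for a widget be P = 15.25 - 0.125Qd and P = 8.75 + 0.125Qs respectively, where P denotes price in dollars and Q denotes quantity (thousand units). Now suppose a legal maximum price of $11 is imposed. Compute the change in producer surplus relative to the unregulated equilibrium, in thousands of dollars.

Rearranging demand gives Qd = 122 - 8P; rearranging supply gives Qs = 8P - 70. In a free market, 122 - 8P = 8P - 70 gives the equilibrium P* = 12, Q* = 26.
The ceiling of 11 is below the equilibrium price 12, so it binds.
At P = 11: Qd = 122 - 8·11 = 34 and Qs = 8·11 - 70 = 18.
Producer surplus without the control is ½ · (12 - 8.75) · 26 = 42.25.
With the ceiling, producers sell 18 units at 11, so PS = ½ · (11 - 8.75) · 18 = 20.25.
Change in producer surplus = 20.25 - 42.25 = -22.

-22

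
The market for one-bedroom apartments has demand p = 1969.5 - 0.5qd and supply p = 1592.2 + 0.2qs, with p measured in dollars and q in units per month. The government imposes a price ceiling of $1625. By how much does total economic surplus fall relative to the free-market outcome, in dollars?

Rearranging demand gives qd = 3939 - 2p; rearranging supply gives qs = 5p - 7961. Equilibrium: 3939 - 2p = 5p - 7961, so 11900 = 7p and p* = 1700, q* = 539.
Since 1625 < 1700, the ceiling is binding.
At p = 1625: qd = 3939 - 2·1625 = 689 and qs = 5·1625 - 7961 = 164.
Quantity traded falls to 164. At q = 164 the demand price is (3939 - 164)/2 = 1887.5 and the supply price is (7961 + 164)/5 = 1625.
Deadweight loss = ½ · (1887.5 - 1625) · (539 - 164) = ½ · 262.5 · 375 = 49218.75.

49218.75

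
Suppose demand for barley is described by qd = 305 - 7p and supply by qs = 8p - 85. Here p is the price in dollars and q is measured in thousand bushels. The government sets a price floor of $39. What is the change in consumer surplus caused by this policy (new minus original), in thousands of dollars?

-1007.5

Equilibrium: 305 - 7p = 8p - 85, so 390 = 15p and p* = 26, q* = 123.
The floor of 39 is above the equilibrium price 26, so it binds.
At p = 39: qd = 305 - 7·39 = 32 and qs = 8·39 - 85 = 227.
Consumer surplus without the control is ½ · (305/7 - 26) · 123 = 15129/14.
With the floor, consumers buy 32 units at 39, so CS = ½ · (305/7 - 39) · 32 = 512/7.
Change in consumer surplus = 512/7 - 15129/14 = -1007.5.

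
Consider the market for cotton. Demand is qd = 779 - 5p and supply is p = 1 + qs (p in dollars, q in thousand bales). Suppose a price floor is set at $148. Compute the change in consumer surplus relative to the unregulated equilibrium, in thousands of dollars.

-1512

Rearranging supply gives qs = p - 1. Equilibrium: 779 - 5p = p - 1, so 780 = 6p and p* = 130, q* = 129.
Since 148 > 130, the floor is binding.
At p = 148: qd = 779 - 5·148 = 39 and qs = 148 - 1 = 147.
Consumer surplus without the control is ½ · (155.8 - 130) · 129 = 1664.1.
With the floor, consumers buy 39 units at 148, so CS = ½ · (155.8 - 148) · 39 = 152.1.
Change in consumer surplus = 152.1 - 1664.1 = -1512.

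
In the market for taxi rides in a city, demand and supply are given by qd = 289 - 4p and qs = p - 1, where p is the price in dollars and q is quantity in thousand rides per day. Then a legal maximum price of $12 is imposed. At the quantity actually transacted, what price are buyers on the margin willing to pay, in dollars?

69.5

Setting quantity demanded equal to quantity supplied, 289 - 4p = p - 1, gives p* = 58 and q* = 57.
The ceiling of 12 is below the equilibrium price 58, so it binds.
At p = 12: qd = 289 - 4·12 = 241 and qs = 12 - 1 = 11.
Only 11 units reach the market. On the demand curve, the marginal buyer's willingness to pay at q = 11 is (289 - 11)/4 = 69.5.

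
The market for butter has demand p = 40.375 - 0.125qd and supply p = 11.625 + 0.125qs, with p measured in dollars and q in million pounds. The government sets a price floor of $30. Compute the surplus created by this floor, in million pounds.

64

Rearranging demand gives qd = 323 - 8p; rearranging supply gives qs = 8p - 93. Equilibrium: 323 - 8p = 8p - 93, so 416 = 16p and p* = 26, q* = 115.
Since 30 > 26, the floor is binding.
At p = 30: qd = 323 - 8·30 = 83 and qs = 8·30 - 93 = 147.
Surplus = qs - qd = 147 - 83 = 64.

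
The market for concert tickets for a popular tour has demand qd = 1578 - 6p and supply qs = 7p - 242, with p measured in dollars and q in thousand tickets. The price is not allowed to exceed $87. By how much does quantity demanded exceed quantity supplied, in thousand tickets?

Equilibrium: 1578 - 6p = 7p - 242, so 1820 = 13p and p* = 140, q* = 738.
Since 87 < 140, the ceiling is binding.
At p = 87: qd = 1578 - 6·87 = 1056 and qs = 7·87 - 242 = 367.
Shortage = qd - qs = 1056 - 367 = 689.

689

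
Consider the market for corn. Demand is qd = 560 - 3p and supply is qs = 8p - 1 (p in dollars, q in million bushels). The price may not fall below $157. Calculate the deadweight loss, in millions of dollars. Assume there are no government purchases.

23174.25

Without the control the market clears where 560 - 3p = 8p - 1, i.e. p* = 51 and q* = 407.
Because the floor (157) lies above the market-clearing price, it is binding.
At p = 157: qd = 560 - 3·157 = 89 and qs = 8·157 - 1 = 1255.
Quantity traded falls to 89. At q = 89 the demand price is (560 - 89)/3 = 157 and the supply price is (1 + 89)/8 = 11.25.
Deadweight loss = ½ · (157 - 11.25) · (407 - 89) = ½ · 145.75 · 318 = 23174.25.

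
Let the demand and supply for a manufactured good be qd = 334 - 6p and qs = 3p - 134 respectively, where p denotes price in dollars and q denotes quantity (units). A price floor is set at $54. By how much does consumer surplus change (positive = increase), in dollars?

-32

In a free market, 334 - 6p = 3p - 134 gives the equilibrium p* = 52, q* = 22.
Because the floor (54) lies above the market-clearing price, it is binding.
At p = 54: qd = 334 - 6·54 = 10 and qs = 3·54 - 134 = 28.
Consumer surplus without the control is ½ · (167/3 - 52) · 22 = 121/3.
With the floor, consumers buy 10 units at 54, so CS = ½ · (167/3 - 54) · 10 = 25/3.
Change in consumer surplus = 25/3 - 121/3 = -32.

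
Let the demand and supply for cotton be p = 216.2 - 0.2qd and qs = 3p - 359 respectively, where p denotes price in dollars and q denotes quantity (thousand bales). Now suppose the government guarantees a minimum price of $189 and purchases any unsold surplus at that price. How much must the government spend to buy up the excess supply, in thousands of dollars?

13608

Rearranging demand gives qd = 1081 - 5p. Without the control the market clears where 1081 - 5p = 3p - 359, i.e. p* = 180 and q* = 181.
The floor of 189 is above the equilibrium price 180, so it binds.
At p = 189: qd = 1081 - 5·189 = 136 and qs = 3·189 - 359 = 208.
Surplus = qs - qd = 72.
Government expenditure = surplus × support price = 72 × 189 = 13608.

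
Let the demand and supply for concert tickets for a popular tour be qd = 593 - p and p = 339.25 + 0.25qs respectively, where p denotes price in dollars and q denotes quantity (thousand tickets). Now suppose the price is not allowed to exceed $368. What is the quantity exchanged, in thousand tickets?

Rearranging supply gives qs = 4p - 1357. Equilibrium: 593 - p = 4p - 1357, so 1950 = 5p and p* = 390, q* = 203.
The ceiling of 368 is below the equilibrium price 390, so it binds.
At p = 368: qd = 593 - 368 = 225 and qs = 4·368 - 1357 = 115.
The quantity actually transacted is the short side, supply: 115.

115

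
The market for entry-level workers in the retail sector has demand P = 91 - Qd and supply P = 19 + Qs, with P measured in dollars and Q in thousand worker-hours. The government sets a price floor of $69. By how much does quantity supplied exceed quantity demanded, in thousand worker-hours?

28

Rearranging demand gives Qd = 91 - P; rearranging supply gives Qs = P - 19. In a free market, 91 - P = P - 19 gives the equilibrium P* = 55, Q* = 36.
Since 69 > 55, the floor is binding.
At P = 69: Qd = 91 - 69 = 22 and Qs = 69 - 19 = 50.
Surplus = Qs - Qd = 50 - 22 = 28.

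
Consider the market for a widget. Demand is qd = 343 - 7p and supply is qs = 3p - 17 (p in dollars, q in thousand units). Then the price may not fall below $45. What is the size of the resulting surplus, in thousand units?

90

Setting quantity demanded equal to quantity supplied, 343 - 7p = 3p - 17, gives p* = 36 and q* = 91.
Since 45 > 36, the floor is binding.
At p = 45: qd = 343 - 7·45 = 28 and qs = 3·45 - 17 = 118.
Surplus = qs - qd = 118 - 28 = 90.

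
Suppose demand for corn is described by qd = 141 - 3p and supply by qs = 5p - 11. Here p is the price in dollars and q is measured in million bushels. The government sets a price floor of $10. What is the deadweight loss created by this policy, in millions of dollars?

0

Setting quantity demanded equal to quantity supplied, 141 - 3p = 5p - 11, gives p* = 19 and q* = 84.
The floor of 10 is below the equilibrium price 19, so it is not binding; the market clears at p* = 19, q* = 84.
Since the control does not bind, no trades are prevented and deadweight loss is zero.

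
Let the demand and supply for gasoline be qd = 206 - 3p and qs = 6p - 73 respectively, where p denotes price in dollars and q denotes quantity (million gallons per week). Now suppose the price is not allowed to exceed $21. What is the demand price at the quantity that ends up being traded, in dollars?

51

Equilibrium: 206 - 3p = 6p - 73, so 279 = 9p and p* = 31, q* = 113.
The ceiling of 21 is below the equilibrium price 31, so it binds.
At p = 21: qd = 206 - 3·21 = 143 and qs = 6·21 - 73 = 53.
Only 53 units reach the market. On the demand curve, the marginal buyer's willingness to pay at q = 53 is (206 - 53)/3 = 51.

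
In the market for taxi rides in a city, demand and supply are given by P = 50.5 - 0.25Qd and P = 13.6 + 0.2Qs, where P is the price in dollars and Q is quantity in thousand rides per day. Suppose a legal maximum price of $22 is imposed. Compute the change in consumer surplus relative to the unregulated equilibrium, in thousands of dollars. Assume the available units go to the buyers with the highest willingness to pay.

136

Rearranging demand gives Qd = 202 - 4P; rearranging supply gives Qs = 5P - 68. Without the control the market clears where 202 - 4P = 5P - 68, i.e. P* = 30 and Q* = 82.
The ceiling of 22 is below the equilibrium price 30, so it binds.
At P = 22: Qd = 202 - 4·22 = 114 and Qs = 5·22 - 68 = 42.
Consumer surplus without the control is ½ · (50.5 - 30) · 82 = 840.5.
With the ceiling, 42 units are sold at 22 (assume they go to the highest-value buyers). The demand price at Q = 42 is 40, so CS = ½ · [(50.5 - 22) + (40 - 22)] · 42 = 976.5.
Change in consumer surplus = 976.5 - 840.5 = 136.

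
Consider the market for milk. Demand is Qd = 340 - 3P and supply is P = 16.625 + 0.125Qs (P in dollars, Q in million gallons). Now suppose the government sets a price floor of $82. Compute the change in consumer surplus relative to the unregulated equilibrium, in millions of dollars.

-5947.5

Rearranging supply gives Qs = 8P - 133. Without the control the market clears where 340 - 3P = 8P - 133, i.e. P* = 43 and Q* = 211.
Since 82 > 43, the floor is binding.
At P = 82: Qd = 340 - 3·82 = 94 and Qs = 8·82 - 133 = 523.
Consumer surplus without the control is ½ · (340/3 - 43) · 211 = 44521/6.
With the floor, consumers buy 94 units at 82, so CS = ½ · (340/3 - 82) · 94 = 4418/3.
Change in consumer surplus = 4418/3 - 44521/6 = -5947.5.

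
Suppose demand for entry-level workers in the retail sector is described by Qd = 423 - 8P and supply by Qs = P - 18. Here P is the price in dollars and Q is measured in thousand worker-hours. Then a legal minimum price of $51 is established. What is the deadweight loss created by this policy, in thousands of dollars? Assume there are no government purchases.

144

In a free market, 423 - 8P = P - 18 gives the equilibrium P* = 49, Q* = 31.
Since 51 > 49, the floor is binding.
At P = 51: Qd = 423 - 8·51 = 15 and Qs = 51 - 18 = 33.
Quantity traded falls to 15. At Q = 15 the demand price is (423 - 15)/8 = 51 and the supply price is 18 + 15 = 33.
Deadweight loss = ½ · (51 - 33) · (31 - 15) = ½ · 18 · 16 = 144.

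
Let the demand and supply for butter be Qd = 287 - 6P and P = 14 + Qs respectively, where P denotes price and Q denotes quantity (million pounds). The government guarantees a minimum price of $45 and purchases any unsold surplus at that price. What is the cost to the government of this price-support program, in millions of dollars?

630

Rearranging supply gives Qs = P - 14. Without the control the market clears where 287 - 6P = P - 14, i.e. P* = 43 and Q* = 29.
The floor of 45 is above the equilibrium price 43, so it binds.
At P = 45: Qd = 287 - 6·45 = 17 and Qs = 45 - 14 = 31.
Surplus = Qs - Qd = 14.
Government expenditure = surplus × support price = 14 × 45 = 630.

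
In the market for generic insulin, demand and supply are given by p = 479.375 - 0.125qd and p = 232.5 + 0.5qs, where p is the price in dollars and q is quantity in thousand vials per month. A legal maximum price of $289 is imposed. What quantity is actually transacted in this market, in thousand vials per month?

Rearranging demand gives qd = 3835 - 8p; rearranging supply gives qs = 2p - 465. In a free market, 3835 - 8p = 2p - 465 gives the equilibrium p* = 430, q* = 395.
Since 289 < 430, the ceiling is binding.
At p = 289: qd = 3835 - 8·289 = 1523 and qs = 2·289 - 465 = 113.
The quantity actually transacted is the short side, supply: 113.

113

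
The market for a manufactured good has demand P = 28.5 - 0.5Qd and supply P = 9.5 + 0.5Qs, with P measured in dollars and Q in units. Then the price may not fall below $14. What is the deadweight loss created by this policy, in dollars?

Rearranging demand gives Qd = 57 - 2P; rearranging supply gives Qs = 2P - 19. In a free market, 57 - 2P = 2P - 19 gives the equilibrium P* = 19, Q* = 19.
The floor of 14 is below the equilibrium price 19, so it is not binding; the market clears at P* = 19, Q* = 19.
Since the control does not bind, no trades are prevented and deadweight loss is zero.

0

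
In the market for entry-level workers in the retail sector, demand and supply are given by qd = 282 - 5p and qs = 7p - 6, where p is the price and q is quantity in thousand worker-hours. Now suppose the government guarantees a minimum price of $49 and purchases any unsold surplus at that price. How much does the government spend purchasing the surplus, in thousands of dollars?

Setting quantity demanded equal to quantity supplied, 282 - 5p = 7p - 6, gives p* = 24 and q* = 162.
The floor of 49 is above the equilibrium price 24, so it binds.
At p = 49: qd = 282 - 5·49 = 37 and qs = 7·49 - 6 = 337.
Surplus = qs - qd = 300.
Government expenditure = surplus × support price = 300 × 49 = 14700.

14700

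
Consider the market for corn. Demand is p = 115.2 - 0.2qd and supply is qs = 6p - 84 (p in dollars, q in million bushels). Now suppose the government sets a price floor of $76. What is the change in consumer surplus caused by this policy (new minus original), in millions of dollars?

-3776

Rearranging demand gives qd = 576 - 5p. In a free market, 576 - 5p = 6p - 84 gives the equilibrium p* = 60, q* = 276.
Because the floor (76) lies above the market-clearing price, it is binding.
At p = 76: qd = 576 - 5·76 = 196 and qs = 6·76 - 84 = 372.
Consumer surplus without the control is ½ · (115.2 - 60) · 276 = 7617.6.
With the floor, consumers buy 196 units at 76, so CS = ½ · (115.2 - 76) · 196 = 3841.6.
Change in consumer surplus = 3841.6 - 7617.6 = -3776.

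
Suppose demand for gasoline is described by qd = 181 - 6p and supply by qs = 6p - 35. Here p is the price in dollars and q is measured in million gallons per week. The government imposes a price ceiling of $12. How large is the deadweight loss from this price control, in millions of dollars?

216

Setting quantity demanded equal to quantity supplied, 181 - 6p = 6p - 35, gives p* = 18 and q* = 73.
Since 12 < 18, the ceiling is binding.
At p = 12: qd = 181 - 6·12 = 109 and qs = 6·12 - 35 = 37.
Quantity traded falls to 37. At q = 37 the demand price is (181 - 37)/6 = 24 and the supply price is (35 + 37)/6 = 12.
Deadweight loss = ½ · (24 - 12) · (73 - 37) = ½ · 12 · 36 = 216.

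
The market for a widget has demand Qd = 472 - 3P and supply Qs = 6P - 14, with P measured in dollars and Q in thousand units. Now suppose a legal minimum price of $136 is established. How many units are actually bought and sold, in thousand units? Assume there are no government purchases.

64

Equilibrium: 472 - 3P = 6P - 14, so 486 = 9P and P* = 54, Q* = 310.
The floor of 136 is above the equilibrium price 54, so it binds.
At P = 136: Qd = 472 - 3·136 = 64 and Qs = 6·136 - 14 = 802.
The quantity actually transacted is the short side, demand: 64.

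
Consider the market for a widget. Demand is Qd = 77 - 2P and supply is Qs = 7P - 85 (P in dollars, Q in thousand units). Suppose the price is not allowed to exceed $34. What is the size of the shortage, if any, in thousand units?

Without the control the market clears where 77 - 2P = 7P - 85, i.e. P* = 18 and Q* = 41.
Since 34 is above P* = 18, the ceiling does not bind and the free-market outcome prevails.
Since the control does not bind, there is no shortage.

0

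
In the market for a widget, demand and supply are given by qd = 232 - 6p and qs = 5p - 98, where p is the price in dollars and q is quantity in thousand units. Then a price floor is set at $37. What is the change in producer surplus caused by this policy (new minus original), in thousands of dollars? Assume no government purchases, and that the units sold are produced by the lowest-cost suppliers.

Equilibrium: 232 - 6p = 5p - 98, so 330 = 11p and p* = 30, q* = 52.
The floor of 37 is above the equilibrium price 30, so it binds.
At p = 37: qd = 232 - 6·37 = 10 and qs = 5·37 - 98 = 87.
Producer surplus without the control is ½ · (30 - 19.6) · 52 = 270.4.
With the floor, 10 units are sold at 37. The supply price at q = 10 is 21.6, so PS = ½ · [(37 - 19.6) + (37 - 21.6)] · 10 = 164.
Change in producer surplus = 164 - 270.4 = -106.4.

-106.4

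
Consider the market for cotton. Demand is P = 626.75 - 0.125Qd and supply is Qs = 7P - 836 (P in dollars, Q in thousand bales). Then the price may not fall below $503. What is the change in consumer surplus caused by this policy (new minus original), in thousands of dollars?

-162946

Rearranging demand gives Qd = 5014 - 8P. Without the control the market clears where 5014 - 8P = 7P - 836, i.e. P* = 390 and Q* = 1894.
Since 503 > 390, the floor is binding.
At P = 503: Qd = 5014 - 8·503 = 990 and Qs = 7·503 - 836 = 2685.
Consumer surplus without the control is ½ · (626.75 - 390) · 1894 = 224202.25.
With the floor, consumers buy 990 units at 503, so CS = ½ · (626.75 - 503) · 990 = 61256.25.
Change in consumer surplus = 61256.25 - 224202.25 = -162946.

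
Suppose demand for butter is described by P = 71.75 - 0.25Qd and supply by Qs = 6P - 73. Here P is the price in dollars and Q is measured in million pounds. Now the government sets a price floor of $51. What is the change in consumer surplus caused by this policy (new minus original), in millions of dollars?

-1695

Rearranging demand gives Qd = 287 - 4P. Setting quantity demanded equal to quantity supplied, 287 - 4P = 6P - 73, gives P* = 36 and Q* = 143.
Since 51 > 36, the floor is binding.
At P = 51: Qd = 287 - 4·51 = 83 and Qs = 6·51 - 73 = 233.
Consumer surplus without the control is ½ · (71.75 - 36) · 143 = 2556.125.
With the floor, consumers buy 83 units at 51, so CS = ½ · (71.75 - 51) · 83 = 861.125.
Change in consumer surplus = 861.125 - 2556.125 = -1695.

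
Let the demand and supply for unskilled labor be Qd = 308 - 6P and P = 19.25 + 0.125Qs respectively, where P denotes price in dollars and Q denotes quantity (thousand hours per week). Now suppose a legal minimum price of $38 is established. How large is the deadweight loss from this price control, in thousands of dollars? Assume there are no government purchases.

131.25

Rearranging supply gives Qs = 8P - 154. In a free market, 308 - 6P = 8P - 154 gives the equilibrium P* = 33, Q* = 110.
The floor of 38 is above the equilibrium price 33, so it binds.
At P = 38: Qd = 308 - 6·38 = 80 and Qs = 8·38 - 154 = 150.
Quantity traded falls to 80. At Q = 80 the demand price is (308 - 80)/6 = 38 and the supply price is (154 + 80)/8 = 29.25.
Deadweight loss = ½ · (38 - 29.25) · (110 - 80) = ½ · 8.75 · 30 = 131.25.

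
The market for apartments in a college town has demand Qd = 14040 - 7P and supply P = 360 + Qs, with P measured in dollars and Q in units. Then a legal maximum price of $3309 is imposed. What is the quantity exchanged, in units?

Rearranging supply gives Qs = P - 360. In a free market, 14040 - 7P = P - 360 gives the equilibrium P* = 1800, Q* = 1440.
Since 3309 is above P* = 1800, the ceiling does not bind and the free-market outcome prevails.

1440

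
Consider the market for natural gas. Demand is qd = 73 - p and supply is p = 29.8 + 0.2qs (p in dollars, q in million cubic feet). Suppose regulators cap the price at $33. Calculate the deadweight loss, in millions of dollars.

Rearranging supply gives qs = 5p - 149. Setting quantity demanded equal to quantity supplied, 73 - p = 5p - 149, gives p* = 37 and q* = 36.
Since 33 < 37, the ceiling is binding.
At p = 33: qd = 73 - 33 = 40 and qs = 5·33 - 149 = 16.
Quantity traded falls to 16. At q = 16 the demand price is 73 - 16 = 57 and the supply price is (149 + 16)/5 = 33.
Deadweight loss = ½ · (57 - 33) · (36 - 16) = ½ · 24 · 20 = 240.

240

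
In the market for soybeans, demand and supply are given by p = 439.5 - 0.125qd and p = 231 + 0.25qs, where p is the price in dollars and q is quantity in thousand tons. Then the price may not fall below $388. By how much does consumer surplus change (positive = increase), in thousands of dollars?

-8712

Rearranging demand gives qd = 3516 - 8p; rearranging supply gives qs = 4p - 924. Without the control the market clears where 3516 - 8p = 4p - 924, i.e. p* = 370 and q* = 556.
Because the floor (388) lies above the market-clearing price, it is binding.
At p = 388: qd = 3516 - 8·388 = 412 and qs = 4·388 - 924 = 628.
Consumer surplus without the control is ½ · (439.5 - 370) · 556 = 19321.
With the floor, consumers buy 412 units at 388, so CS = ½ · (439.5 - 388) · 412 = 10609.
Change in consumer surplus = 10609 - 19321 = -8712.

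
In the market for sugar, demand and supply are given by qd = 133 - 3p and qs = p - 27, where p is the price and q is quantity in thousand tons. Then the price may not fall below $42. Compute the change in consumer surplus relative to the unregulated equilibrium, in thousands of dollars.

-20

In a free market, 133 - 3p = p - 27 gives the equilibrium p* = 40, q* = 13.
The floor of 42 is above the equilibrium price 40, so it binds.
At p = 42: qd = 133 - 3·42 = 7 and qs = 42 - 27 = 15.
Consumer surplus without the control is ½ · (133/3 - 40) · 13 = 169/6.
With the floor, consumers buy 7 units at 42, so CS = ½ · (133/3 - 42) · 7 = 49/6.
Change in consumer surplus = 49/6 - 169/6 = -20.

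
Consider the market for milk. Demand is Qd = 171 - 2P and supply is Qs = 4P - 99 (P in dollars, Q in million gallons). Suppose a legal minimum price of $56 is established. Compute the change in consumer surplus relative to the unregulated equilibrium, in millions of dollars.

Equilibrium: 171 - 2P = 4P - 99, so 270 = 6P and P* = 45, Q* = 81.
Since 56 > 45, the floor is binding.
At P = 56: Qd = 171 - 2·56 = 59 and Qs = 4·56 - 99 = 125.
Consumer surplus without the control is ½ · (85.5 - 45) · 81 = 1640.25.
With the floor, consumers buy 59 units at 56, so CS = ½ · (85.5 - 56) · 59 = 870.25.
Change in consumer surplus = 870.25 - 1640.25 = -770.

-770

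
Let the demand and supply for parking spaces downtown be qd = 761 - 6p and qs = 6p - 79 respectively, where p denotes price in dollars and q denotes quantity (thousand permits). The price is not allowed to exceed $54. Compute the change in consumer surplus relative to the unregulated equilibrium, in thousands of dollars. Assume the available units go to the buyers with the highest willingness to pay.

3152

In a free market, 761 - 6p = 6p - 79 gives the equilibrium p* = 70, q* = 341.
Since 54 < 70, the ceiling is binding.
At p = 54: qd = 761 - 6·54 = 437 and qs = 6·54 - 79 = 245.
Consumer surplus without the control is ½ · (761/6 - 70) · 341 = 116281/12.
With the ceiling, 245 units are sold at 54 (assume they go to the highest-value buyers). The demand price at q = 245 is 86, so CS = ½ · [(761/6 - 54) + (86 - 54)] · 245 = 154105/12.
Change in consumer surplus = 154105/12 - 116281/12 = 3152.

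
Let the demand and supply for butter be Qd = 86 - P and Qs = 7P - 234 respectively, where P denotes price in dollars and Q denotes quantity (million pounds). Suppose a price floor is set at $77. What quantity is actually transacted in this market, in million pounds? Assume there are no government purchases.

9

In a free market, 86 - P = 7P - 234 gives the equilibrium P* = 40, Q* = 46.
The floor of 77 is above the equilibrium price 40, so it binds.
At P = 77: Qd = 86 - 77 = 9 and Qs = 7·77 - 234 = 305.
The quantity actually transacted is the short side, demand: 9.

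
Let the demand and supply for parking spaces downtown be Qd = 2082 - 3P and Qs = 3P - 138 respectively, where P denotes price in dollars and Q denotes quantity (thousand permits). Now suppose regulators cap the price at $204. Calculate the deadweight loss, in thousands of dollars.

Equilibrium: 2082 - 3P = 3P - 138, so 2220 = 6P and P* = 370, Q* = 972.
Because the ceiling (204) lies below the market-clearing price, it is binding.
At P = 204: Qd = 2082 - 3·204 = 1470 and Qs = 3·204 - 138 = 474.
Quantity traded falls to 474. At Q = 474 the demand price is (2082 - 474)/3 = 536 and the supply price is (138 + 474)/3 = 204.
Deadweight loss = ½ · (536 - 204) · (972 - 474) = ½ · 332 · 498 = 82668.

82668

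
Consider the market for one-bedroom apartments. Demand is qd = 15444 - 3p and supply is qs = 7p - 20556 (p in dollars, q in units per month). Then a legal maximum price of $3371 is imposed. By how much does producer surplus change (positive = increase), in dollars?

-879932.5

Equilibrium: 15444 - 3p = 7p - 20556, so 36000 = 10p and p* = 3600, q* = 4644.
Because the ceiling (3371) lies below the market-clearing price, it is binding.
At p = 3371: qd = 15444 - 3·3371 = 5331 and qs = 7·3371 - 20556 = 3041.
Producer surplus without the control is ½ · (3600 - 20556/7) · 4644 = 10783368/7.
With the ceiling, producers sell 3041 units at 3371, so PS = ½ · (3371 - 20556/7) · 3041 = 9247681/14.
Change in producer surplus = 9247681/14 - 10783368/7 = -879932.5.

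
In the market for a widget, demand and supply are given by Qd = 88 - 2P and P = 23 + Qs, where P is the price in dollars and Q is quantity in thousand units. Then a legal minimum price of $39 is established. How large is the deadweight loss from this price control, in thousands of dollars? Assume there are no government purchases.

Rearranging supply gives Qs = P - 23. Setting quantity demanded equal to quantity supplied, 88 - 2P = P - 23, gives P* = 37 and Q* = 14.
Because the floor (39) lies above the market-clearing price, it is binding.
At P = 39: Qd = 88 - 2·39 = 10 and Qs = 39 - 23 = 16.
Quantity traded falls to 10. At Q = 10 the demand price is (88 - 10)/2 = 39 and the supply price is 23 + 10 = 33.
Deadweight loss = ½ · (39 - 33) · (14 - 10) = ½ · 6 · 4 = 12.

12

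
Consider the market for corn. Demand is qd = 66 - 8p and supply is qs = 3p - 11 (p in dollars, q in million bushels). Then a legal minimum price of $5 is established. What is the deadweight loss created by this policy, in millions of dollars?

In a free market, 66 - 8p = 3p - 11 gives the equilibrium p* = 7, q* = 10.
The floor of 5 is below the equilibrium price 7, so it is not binding; the market clears at p* = 7, q* = 10.
Since the control does not bind, no trades are prevented and deadweight loss is zero.

0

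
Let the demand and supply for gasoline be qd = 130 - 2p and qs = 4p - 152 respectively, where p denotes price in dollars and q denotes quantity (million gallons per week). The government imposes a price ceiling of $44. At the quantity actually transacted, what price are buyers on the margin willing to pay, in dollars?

Without the control the market clears where 130 - 2p = 4p - 152, i.e. p* = 47 and q* = 36.
The ceiling of 44 is below the equilibrium price 47, so it binds.
At p = 44: qd = 130 - 2·44 = 42 and qs = 4·44 - 152 = 24.
Only 24 units reach the market. On the demand curve, the marginal buyer's willingness to pay at q = 24 is (130 - 24)/2 = 53.

53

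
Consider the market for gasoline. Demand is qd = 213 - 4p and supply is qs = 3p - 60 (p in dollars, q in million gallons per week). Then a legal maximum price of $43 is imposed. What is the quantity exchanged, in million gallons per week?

In a free market, 213 - 4p = 3p - 60 gives the equilibrium p* = 39, q* = 57.
The ceiling of 43 is above the equilibrium price 39, so it is not binding; the market clears at p* = 39, q* = 57.

57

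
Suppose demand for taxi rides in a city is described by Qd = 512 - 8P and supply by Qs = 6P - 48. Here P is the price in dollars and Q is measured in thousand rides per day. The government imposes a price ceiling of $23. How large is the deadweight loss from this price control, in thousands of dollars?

Setting quantity demanded equal to quantity supplied, 512 - 8P = 6P - 48, gives P* = 40 and Q* = 192.
Since 23 < 40, the ceiling is binding.
At P = 23: Qd = 512 - 8·23 = 328 and Qs = 6·23 - 48 = 90.
Quantity traded falls to 90. At Q = 90 the demand price is (512 - 90)/8 = 52.75 and the supply price is (48 + 90)/6 = 23.
Deadweight loss = ½ · (52.75 - 23) · (192 - 90) = ½ · 29.75 · 102 = 1517.25.

1517.25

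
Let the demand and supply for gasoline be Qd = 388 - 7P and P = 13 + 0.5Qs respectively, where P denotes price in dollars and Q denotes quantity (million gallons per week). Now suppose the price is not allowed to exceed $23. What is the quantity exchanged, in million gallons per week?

Rearranging supply gives Qs = 2P - 26. In a free market, 388 - 7P = 2P - 26 gives the equilibrium P* = 46, Q* = 66.
Because the ceiling (23) lies below the market-clearing price, it is binding.
At P = 23: Qd = 388 - 7·23 = 227 and Qs = 2·23 - 26 = 20.
The quantity actually transacted is the short side, supply: 20.

20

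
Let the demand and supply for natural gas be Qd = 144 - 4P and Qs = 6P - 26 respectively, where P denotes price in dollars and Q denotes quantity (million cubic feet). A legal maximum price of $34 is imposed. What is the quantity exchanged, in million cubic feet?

76

Equilibrium: 144 - 4P = 6P - 26, so 170 = 10P and P* = 17, Q* = 76.
The ceiling of 34 is above the equilibrium price 17, so it is not binding; the market clears at P* = 17, Q* = 76.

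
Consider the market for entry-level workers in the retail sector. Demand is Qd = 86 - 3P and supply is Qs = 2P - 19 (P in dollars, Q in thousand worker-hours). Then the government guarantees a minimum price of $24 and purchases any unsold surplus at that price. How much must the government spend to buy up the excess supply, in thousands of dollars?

360

Setting quantity demanded equal to quantity supplied, 86 - 3P = 2P - 19, gives P* = 21 and Q* = 23.
Because the floor (24) lies above the market-clearing price, it is binding.
At P = 24: Qd = 86 - 3·24 = 14 and Qs = 2·24 - 19 = 29.
Surplus = Qs - Qd = 15.
Government expenditure = surplus × support price = 15 × 24 = 360.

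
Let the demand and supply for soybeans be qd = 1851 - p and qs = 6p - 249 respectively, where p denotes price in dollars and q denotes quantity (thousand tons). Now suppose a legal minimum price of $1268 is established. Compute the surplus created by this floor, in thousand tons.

Setting quantity demanded equal to quantity supplied, 1851 - p = 6p - 249, gives p* = 300 and q* = 1551.
Since 1268 > 300, the floor is binding.
At p = 1268: qd = 1851 - 1268 = 583 and qs = 6·1268 - 249 = 7359.
Surplus = qs - qd = 7359 - 583 = 6776.

6776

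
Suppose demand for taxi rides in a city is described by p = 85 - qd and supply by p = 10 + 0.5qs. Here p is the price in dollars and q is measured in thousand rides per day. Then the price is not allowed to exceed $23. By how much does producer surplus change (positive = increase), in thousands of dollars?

Rearranging demand gives qd = 85 - p; rearranging supply gives qs = 2p - 20. Equilibrium: 85 - p = 2p - 20, so 105 = 3p and p* = 35, q* = 50.
Because the ceiling (23) lies below the market-clearing price, it is binding.
At p = 23: qd = 85 - 23 = 62 and qs = 2·23 - 20 = 26.
Producer surplus without the control is ½ · (35 - 10) · 50 = 625.
With the ceiling, producers sell 26 units at 23, so PS = ½ · (23 - 10) · 26 = 169.
Change in producer surplus = 169 - 625 = -456.

-456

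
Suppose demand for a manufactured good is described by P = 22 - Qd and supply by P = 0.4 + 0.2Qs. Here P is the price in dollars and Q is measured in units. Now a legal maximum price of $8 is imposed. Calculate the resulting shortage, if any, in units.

0

Rearranging demand gives Qd = 22 - P; rearranging supply gives Qs = 5P - 2. Without the control the market clears where 22 - P = 5P - 2, i.e. P* = 4 and Q* = 18.
Since 8 is above P* = 4, the ceiling does not bind and the free-market outcome prevails.
Since the control does not bind, there is no shortage.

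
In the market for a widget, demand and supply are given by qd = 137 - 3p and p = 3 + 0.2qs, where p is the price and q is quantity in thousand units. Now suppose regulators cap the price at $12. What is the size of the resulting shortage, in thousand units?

56

Rearranging supply gives qs = 5p - 15. Without the control the market clears where 137 - 3p = 5p - 15, i.e. p* = 19 and q* = 80.
Since 12 < 19, the ceiling is binding.
At p = 12: qd = 137 - 3·12 = 101 and qs = 5·12 - 15 = 45.
Shortage = qd - qs = 101 - 45 = 56.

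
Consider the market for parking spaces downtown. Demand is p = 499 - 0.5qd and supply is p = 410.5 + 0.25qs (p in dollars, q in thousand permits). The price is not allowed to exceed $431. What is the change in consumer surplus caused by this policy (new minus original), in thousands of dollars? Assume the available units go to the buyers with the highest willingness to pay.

Rearranging demand gives qd = 998 - 2p; rearranging supply gives qs = 4p - 1642. Without the control the market clears where 998 - 2p = 4p - 1642, i.e. p* = 440 and q* = 118.
Because the ceiling (431) lies below the market-clearing price, it is binding.
At p = 431: qd = 998 - 2·431 = 136 and qs = 4·431 - 1642 = 82.
Consumer surplus without the control is ½ · (499 - 440) · 118 = 3481.
With the ceiling, 82 units are sold at 431 (assume they go to the highest-value buyers). The demand price at q = 82 is 458, so CS = ½ · [(499 - 431) + (458 - 431)] · 82 = 3895.
Change in consumer surplus = 3895 - 3481 = 414.

414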